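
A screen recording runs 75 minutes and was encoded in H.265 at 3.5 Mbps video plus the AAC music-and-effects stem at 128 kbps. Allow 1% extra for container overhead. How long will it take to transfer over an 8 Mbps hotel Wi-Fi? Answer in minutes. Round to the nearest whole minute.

34 minutes

75 min = 4500 s
Audio: 128 kbps = 0.128 Mbps.
Total bitrate: 3.628 Mbps.
File: 3.628 Mbps × 4500 s = 16326.0 Mb.
With 1% container overhead: ×1.01. → 16489.3 Mb.
At 8 Mbps: 16489.3 / 8 = 2061.2 s ≈ 34.4 minutes.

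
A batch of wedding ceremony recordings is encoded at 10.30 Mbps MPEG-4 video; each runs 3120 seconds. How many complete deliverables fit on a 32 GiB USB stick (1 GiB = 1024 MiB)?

8

Per item: 10.300 Mbps × 3120 s = 32,136 Mb = 4,017 MB.
Capacity: 32 GiB = 274,878 Mb; 8.55 items → 8 complete.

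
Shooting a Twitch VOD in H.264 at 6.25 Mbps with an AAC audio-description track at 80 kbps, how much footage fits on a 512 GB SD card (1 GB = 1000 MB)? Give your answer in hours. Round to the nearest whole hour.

Audio: 80 kbps = 0.080 Mbps.
Total bitrate: 6.25 + 0.080 = 6.330 Mbps.
Capacity: 512 GB = 4,096,000 Mb.
Recording time: 4,096,000 / 6.330 = 647,077 s ≈ 180 hours.

180 hours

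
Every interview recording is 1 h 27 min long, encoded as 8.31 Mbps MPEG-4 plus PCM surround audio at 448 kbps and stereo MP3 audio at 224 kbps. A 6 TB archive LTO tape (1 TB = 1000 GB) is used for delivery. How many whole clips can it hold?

1 h 27 min = 87 min = 5220 s
Audio total: 448 + 224 = 672 kbps = 0.672 Mbps.
Total bitrate: 8.982 Mbps.
Per item: 8.982 Mbps × 5220 s = 46,886 Mb = 5,861 MB.
Capacity: 6 TB = 48,000,000 Mb; 1023.76 items → 1023 complete.

1023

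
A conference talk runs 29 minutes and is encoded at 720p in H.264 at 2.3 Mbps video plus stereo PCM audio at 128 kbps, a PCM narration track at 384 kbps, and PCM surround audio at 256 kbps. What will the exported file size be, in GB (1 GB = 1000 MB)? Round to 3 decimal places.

0.667 GB

29 min = 1740 s
Audio total: 128 + 384 + 256 = 768 kbps = 0.768 Mbps.
Total bitrate: 2.3 + 0.768 = 3.068 Mbps.
Stream data: 3.068 Mbps × 1740 s = 5338.3 Mb.
5,338 Mb ÷ 8 = 667.3 MB → 0.6673 GB.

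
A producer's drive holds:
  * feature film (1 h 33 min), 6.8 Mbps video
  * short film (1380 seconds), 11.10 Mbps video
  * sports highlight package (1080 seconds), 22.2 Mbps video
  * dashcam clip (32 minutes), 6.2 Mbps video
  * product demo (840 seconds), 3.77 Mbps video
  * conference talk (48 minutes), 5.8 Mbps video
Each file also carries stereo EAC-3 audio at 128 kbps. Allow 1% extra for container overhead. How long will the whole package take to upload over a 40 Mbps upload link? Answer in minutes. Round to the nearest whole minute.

Audio: 128 kbps = 0.128 Mbps.
feature film: 6.928 Mbps × 5580 s × 1.01 = 39044.8 Mb
short film: 11.228 Mbps × 1380 s × 1.01 = 15649.6 Mb
sports highlight package: 22.328 Mbps × 1080 s × 1.01 = 24355.4 Mb
dashcam clip: 6.328 Mbps × 1920 s × 1.01 = 12271.3 Mb
product demo: 3.898 Mbps × 840 s × 1.01 = 3307.1 Mb
conference talk: 5.928 Mbps × 2880 s × 1.01 = 17243.4 Mb
Total: 111871.5 Mb = 13983.9 MB.
At 40 Mbps: 111871.5 / 40 = 2797 s ≈ 46.6 minutes.

47 minutes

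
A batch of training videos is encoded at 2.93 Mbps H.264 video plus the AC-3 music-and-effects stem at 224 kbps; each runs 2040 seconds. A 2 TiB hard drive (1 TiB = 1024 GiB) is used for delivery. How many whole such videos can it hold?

2734

Audio: 224 kbps = 0.224 Mbps.
Total bitrate: 3.154 Mbps.
Per item: 3.154 Mbps × 2040 s = 6,434 Mb = 804.3 MB.
Capacity: 2 TiB = 17,592,186 Mb; 2734.19 items → 2734 complete.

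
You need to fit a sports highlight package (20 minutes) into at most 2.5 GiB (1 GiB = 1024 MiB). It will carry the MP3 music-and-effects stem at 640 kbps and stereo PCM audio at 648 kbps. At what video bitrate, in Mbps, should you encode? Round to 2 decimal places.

16.61 Mbps

Budget: 2.5 GiB = 21474.8 Mb.
20 min = 1200 s
Total bitrate budget: 21474.8 Mb / 1200 s = 17.896 Mbps.
Audio total: 640 + 648 = 1288 kbps = 1.288 Mbps.
Video: 17.896 − 1.288 = 16.608 Mbps.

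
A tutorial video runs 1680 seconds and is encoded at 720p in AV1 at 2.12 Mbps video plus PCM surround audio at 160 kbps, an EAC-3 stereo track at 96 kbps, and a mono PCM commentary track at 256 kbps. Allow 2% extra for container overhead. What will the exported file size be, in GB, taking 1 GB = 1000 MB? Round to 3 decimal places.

0.564 GB

Audio total: 160 + 96 + 256 = 512 kbps = 0.512 Mbps.
Total bitrate: 2.12 + 0.512 = 2.632 Mbps.
Stream data: 2.632 Mbps × 1680 s = 4421.8 Mb.
With 2% container overhead: ×1.02.
4,510 Mb ÷ 8 = 563.8 MB → 0.5638 GB.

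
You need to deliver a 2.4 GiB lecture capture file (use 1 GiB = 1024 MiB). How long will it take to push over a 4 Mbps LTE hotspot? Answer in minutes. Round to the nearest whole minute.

86 minutes

File: 2.4 GiB = 20615.8 Mb.
At 4 Mbps: 20615.8 / 4 = 5154.0 s ≈ 85.9 minutes.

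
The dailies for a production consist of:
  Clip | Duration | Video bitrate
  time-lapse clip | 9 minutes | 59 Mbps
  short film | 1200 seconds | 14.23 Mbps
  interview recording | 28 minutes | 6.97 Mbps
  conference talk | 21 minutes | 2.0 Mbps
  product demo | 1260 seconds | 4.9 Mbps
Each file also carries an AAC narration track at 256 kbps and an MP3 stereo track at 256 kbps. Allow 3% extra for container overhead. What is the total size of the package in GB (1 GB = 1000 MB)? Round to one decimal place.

9.3 GB

Audio total: 256 + 256 = 512 kbps = 0.512 Mbps.
time-lapse clip: 59.512 Mbps × 540 s × 1.03 = 33100.6 Mb
short film: 14.742 Mbps × 1200 s × 1.03 = 18221.1 Mb
interview recording: 7.482 Mbps × 1680 s × 1.03 = 12946.9 Mb
conference talk: 2.512 Mbps × 1260 s × 1.03 = 3260.1 Mb
product demo: 5.412 Mbps × 1260 s × 1.03 = 7023.7 Mb
Total: 74552.3 Mb = 9319.0 MB.
= 9.319 GB.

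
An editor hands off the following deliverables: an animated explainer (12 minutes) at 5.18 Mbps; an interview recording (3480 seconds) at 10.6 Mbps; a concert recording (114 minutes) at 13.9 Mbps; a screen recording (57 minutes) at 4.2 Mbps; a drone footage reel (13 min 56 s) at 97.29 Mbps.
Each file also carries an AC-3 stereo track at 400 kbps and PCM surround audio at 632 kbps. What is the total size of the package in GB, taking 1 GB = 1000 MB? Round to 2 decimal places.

Audio total: 400 + 632 = 1032 kbps = 1.032 Mbps.
animated explainer: 6.212 Mbps × 720 s = 4472.6 Mb
interview recording: 11.632 Mbps × 3480 s = 40479.4 Mb
concert recording: 14.932 Mbps × 6840 s = 102134.9 Mb
screen recording: 5.232 Mbps × 3420 s = 17893.4 Mb
drone footage reel: 98.322 Mbps × 836 s = 82197.2 Mb
Total: 247177.5 Mb = 30897.2 MB.
= 30.90 GB.

30.90 GB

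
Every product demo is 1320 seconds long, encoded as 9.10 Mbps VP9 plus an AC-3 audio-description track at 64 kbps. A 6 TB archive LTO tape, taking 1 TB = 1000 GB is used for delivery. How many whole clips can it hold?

3968

Audio: 64 kbps = 0.064 Mbps.
Total bitrate: 9.164 Mbps.
Per item: 9.164 Mbps × 1320 s = 12,096 Mb = 1,512 MB.
Capacity: 6 TB = 48,000,000 Mb; 3968.10 items → 3968 complete.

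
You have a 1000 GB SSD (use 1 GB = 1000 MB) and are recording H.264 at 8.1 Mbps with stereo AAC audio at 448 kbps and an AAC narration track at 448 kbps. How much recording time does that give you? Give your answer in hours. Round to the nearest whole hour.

Audio total: 448 + 448 = 896 kbps = 0.896 Mbps.
Total bitrate: 8.1 + 0.896 = 8.996 Mbps.
Capacity: 1000 GB = 8,000,000 Mb.
Recording time: 8,000,000 / 8.996 = 889,284 s ≈ 247 hours.

247 hours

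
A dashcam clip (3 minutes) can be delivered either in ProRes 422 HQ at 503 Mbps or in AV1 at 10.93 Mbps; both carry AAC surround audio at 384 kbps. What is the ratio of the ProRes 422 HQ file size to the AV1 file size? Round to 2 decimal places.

44.49

3 min = 180 s
Audio: 384 kbps = 0.384 Mbps.
ProRes 422 HQ: 503.384 Mbps × 180 s = 90609.1 Mb = 11.326 GB.
AV1: 11.314 Mbps × 180 s = 2036.5 Mb = 0.255 GB.
Ratio: 11.326 / 0.255 = 44.492.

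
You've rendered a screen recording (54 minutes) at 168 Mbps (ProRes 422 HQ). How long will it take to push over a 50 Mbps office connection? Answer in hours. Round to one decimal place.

54 min = 3240 s
File: 168.000 Mbps × 3240 s = 544320.0 Mb.
At 50 Mbps: 544320.0 / 50 = 10886.4 s ≈ 3.02 hours.

3.0 hours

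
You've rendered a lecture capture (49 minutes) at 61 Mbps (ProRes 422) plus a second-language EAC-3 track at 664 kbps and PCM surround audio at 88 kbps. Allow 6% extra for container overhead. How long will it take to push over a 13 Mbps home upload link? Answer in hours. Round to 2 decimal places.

4.11 hours

49 min = 2940 s
Audio total: 664 + 88 = 752 kbps = 0.752 Mbps.
Total bitrate: 61.752 Mbps.
File: 61.752 Mbps × 2940 s = 181550.9 Mb.
With 6% container overhead: ×1.06. → 192443.9 Mb.
At 13 Mbps: 192443.9 / 13 = 14803.4 s ≈ 4.11 hours.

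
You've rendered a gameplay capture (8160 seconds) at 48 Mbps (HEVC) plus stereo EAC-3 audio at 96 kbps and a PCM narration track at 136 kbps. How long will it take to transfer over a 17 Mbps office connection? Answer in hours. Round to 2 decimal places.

6.43 hours

Audio total: 96 + 136 = 232 kbps = 0.232 Mbps.
Total bitrate: 48.232 Mbps.
File: 48.232 Mbps × 8160 s = 393573.1 Mb.
At 17 Mbps: 393573.1 / 17 = 23151.4 s ≈ 6.43 hours.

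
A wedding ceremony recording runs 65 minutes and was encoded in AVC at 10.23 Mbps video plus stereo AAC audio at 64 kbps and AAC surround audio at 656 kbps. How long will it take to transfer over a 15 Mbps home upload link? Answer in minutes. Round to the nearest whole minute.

47 minutes

65 min = 3900 s
Audio total: 64 + 656 = 720 kbps = 0.720 Mbps.
Total bitrate: 10.950 Mbps.
File: 10.950 Mbps × 3900 s = 42705.0 Mb.
At 15 Mbps: 42705.0 / 15 = 2847.0 s ≈ 47.5 minutes.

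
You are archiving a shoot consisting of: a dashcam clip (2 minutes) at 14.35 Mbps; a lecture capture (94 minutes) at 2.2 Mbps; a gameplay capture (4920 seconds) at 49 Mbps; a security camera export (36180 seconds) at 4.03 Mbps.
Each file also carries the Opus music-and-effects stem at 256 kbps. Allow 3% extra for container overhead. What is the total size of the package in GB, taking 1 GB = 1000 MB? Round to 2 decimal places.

53.18 GB

Audio: 256 kbps = 0.256 Mbps.
dashcam clip: 14.606 Mbps × 120 s × 1.03 = 1805.3 Mb
lecture capture: 2.456 Mbps × 5640 s × 1.03 = 14267.4 Mb
gameplay capture: 49.256 Mbps × 4920 s × 1.03 = 249609.7 Mb
security camera export: 4.286 Mbps × 36180 s × 1.03 = 159719.5 Mb
Total: 425401.9 Mb = 53175.2 MB.
= 53.18 GB.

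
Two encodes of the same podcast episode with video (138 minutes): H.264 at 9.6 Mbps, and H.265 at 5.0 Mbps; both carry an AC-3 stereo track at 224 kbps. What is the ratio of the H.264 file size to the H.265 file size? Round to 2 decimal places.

138 min = 8280 s
Audio: 224 kbps = 0.224 Mbps.
H.264: 9.824 Mbps × 8280 s = 81342.7 Mb = 10.168 GB.
H.265: 5.224 Mbps × 8280 s = 43254.7 Mb = 5.407 GB.
Ratio: 10.168 / 5.407 = 1.881.

1.88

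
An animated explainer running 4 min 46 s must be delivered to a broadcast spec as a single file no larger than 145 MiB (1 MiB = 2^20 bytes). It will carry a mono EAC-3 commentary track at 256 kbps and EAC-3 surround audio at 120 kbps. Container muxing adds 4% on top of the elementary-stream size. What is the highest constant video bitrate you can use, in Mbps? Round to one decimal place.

Budget: 145 MiB = 1216.3 Mb.
Stream payload after overhead: 1216.3 / 1.04 = 1169.6 Mb.
4 min 46 s = 286 s
Total bitrate budget: 1169.6 Mb / 286 s = 4.089 Mbps.
Audio total: 256 + 120 = 376 kbps = 0.376 Mbps.
Video: 4.089 − 0.376 = 3.713 Mbps.

3.7 Mbps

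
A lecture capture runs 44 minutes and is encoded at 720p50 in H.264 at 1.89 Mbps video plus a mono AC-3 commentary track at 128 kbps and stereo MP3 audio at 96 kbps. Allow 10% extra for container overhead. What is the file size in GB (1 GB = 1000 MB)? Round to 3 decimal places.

44 min = 2640 s
Audio total: 128 + 96 = 224 kbps = 0.224 Mbps.
Total bitrate: 1.89 + 0.224 = 2.114 Mbps.
Stream data: 2.114 Mbps × 2640 s = 5581.0 Mb.
With 10% container overhead: ×1.10.
6,139 Mb ÷ 8 = 767.4 MB → 0.7674 GB.

0.767 GB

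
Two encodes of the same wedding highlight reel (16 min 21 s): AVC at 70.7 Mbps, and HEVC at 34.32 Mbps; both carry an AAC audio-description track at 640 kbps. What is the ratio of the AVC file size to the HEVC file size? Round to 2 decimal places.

16 min 21 s = 981 s
Audio: 640 kbps = 0.640 Mbps.
AVC: 71.340 Mbps × 981 s = 69984.5 Mb = 8.748 GB.
HEVC: 34.960 Mbps × 981 s = 34295.8 Mb = 4.287 GB.
Ratio: 8.748 / 4.287 = 2.041.

2.04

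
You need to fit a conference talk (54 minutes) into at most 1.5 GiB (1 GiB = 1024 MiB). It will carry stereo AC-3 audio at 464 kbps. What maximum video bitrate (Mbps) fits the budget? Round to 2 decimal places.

Budget: 1.5 GiB = 12884.9 Mb.
54 min = 3240 s
Total bitrate budget: 12884.9 Mb / 3240 s = 3.977 Mbps.
Audio: 464 kbps = 0.464 Mbps.
Video: 3.977 − 0.464 = 3.513 Mbps.

3.51 Mbps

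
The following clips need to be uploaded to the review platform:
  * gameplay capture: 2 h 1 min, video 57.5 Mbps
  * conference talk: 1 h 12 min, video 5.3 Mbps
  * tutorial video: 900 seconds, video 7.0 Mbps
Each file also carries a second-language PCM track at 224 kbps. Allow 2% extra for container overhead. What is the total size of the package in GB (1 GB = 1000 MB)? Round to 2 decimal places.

57.30 GB

Audio: 224 kbps = 0.224 Mbps.
gameplay capture: 57.724 Mbps × 7260 s × 1.02 = 427457.8 Mb
conference talk: 5.524 Mbps × 4320 s × 1.02 = 24341.0 Mb
tutorial video: 7.224 Mbps × 900 s × 1.02 = 6631.6 Mb
Total: 458430.4 Mb = 57303.8 MB.
= 57.30 GB.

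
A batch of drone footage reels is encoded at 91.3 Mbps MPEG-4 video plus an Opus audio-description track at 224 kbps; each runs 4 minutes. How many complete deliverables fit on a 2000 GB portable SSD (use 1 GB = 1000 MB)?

728

4 min = 240 s
Audio: 224 kbps = 0.224 Mbps.
Total bitrate: 91.524 Mbps.
Per item: 91.524 Mbps × 240 s = 21,966 Mb = 2,746 MB.
Capacity: 2000 GB = 16,000,000 Mb; 728.41 items → 728 complete.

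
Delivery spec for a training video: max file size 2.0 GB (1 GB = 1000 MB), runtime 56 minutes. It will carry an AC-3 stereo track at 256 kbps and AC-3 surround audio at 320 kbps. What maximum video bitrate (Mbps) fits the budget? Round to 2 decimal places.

Budget: 2.0 GB = 16000.0 Mb.
56 min = 3360 s
Total bitrate budget: 16000.0 Mb / 3360 s = 4.762 Mbps.
Audio total: 256 + 320 = 576 kbps = 0.576 Mbps.
Video: 4.762 − 0.576 = 4.186 Mbps.

4.19 Mbps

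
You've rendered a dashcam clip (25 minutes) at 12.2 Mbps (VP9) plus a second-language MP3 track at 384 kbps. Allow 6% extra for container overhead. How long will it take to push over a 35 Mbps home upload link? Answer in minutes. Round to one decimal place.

25 min = 1500 s
Audio: 384 kbps = 0.384 Mbps.
Total bitrate: 12.584 Mbps.
File: 12.584 Mbps × 1500 s = 18876.0 Mb.
With 6% container overhead: ×1.06. → 20008.6 Mb.
At 35 Mbps: 20008.6 / 35 = 571.7 s ≈ 9.53 minutes.

9.5 minutes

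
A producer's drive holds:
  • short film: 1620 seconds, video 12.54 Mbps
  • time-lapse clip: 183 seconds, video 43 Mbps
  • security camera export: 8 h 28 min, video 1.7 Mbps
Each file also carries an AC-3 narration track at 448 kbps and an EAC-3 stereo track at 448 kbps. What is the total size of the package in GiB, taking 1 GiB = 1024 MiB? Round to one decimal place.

12.7 GiB

Audio total: 448 + 448 = 896 kbps = 0.896 Mbps.
short film: 13.436 Mbps × 1620 s = 21766.3 Mb
time-lapse clip: 43.896 Mbps × 183 s = 8033.0 Mb
security camera export: 2.596 Mbps × 30480 s = 79126.1 Mb
Total: 108925.4 Mb = 13615.7 MB.
= 12.68 GiB.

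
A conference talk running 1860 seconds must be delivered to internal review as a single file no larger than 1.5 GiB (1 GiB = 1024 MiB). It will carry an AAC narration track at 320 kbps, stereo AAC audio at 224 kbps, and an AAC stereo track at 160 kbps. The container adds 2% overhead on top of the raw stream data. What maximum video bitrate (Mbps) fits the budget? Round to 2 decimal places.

Budget: 1.5 GiB = 12884.9 Mb.
Stream payload after overhead: 12884.9 / 1.02 = 12632.3 Mb.
Total bitrate budget: 12632.3 Mb / 1860 s = 6.792 Mbps.
Audio total: 320 + 224 + 160 = 704 kbps = 0.704 Mbps.
Video: 6.792 − 0.704 = 6.088 Mbps.

6.09 Mbps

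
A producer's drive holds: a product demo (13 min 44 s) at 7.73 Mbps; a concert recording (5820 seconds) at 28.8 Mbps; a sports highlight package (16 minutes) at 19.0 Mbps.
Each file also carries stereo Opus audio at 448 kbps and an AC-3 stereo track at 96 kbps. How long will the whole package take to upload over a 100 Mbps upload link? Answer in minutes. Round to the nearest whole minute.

Audio total: 448 + 96 = 544 kbps = 0.544 Mbps.
product demo: 8.274 Mbps × 824 s = 6817.8 Mb
concert recording: 29.344 Mbps × 5820 s = 170782.1 Mb
sports highlight package: 19.544 Mbps × 960 s = 18762.2 Mb
Total: 196362.1 Mb = 24545.3 MB.
At 100 Mbps: 196362.1 / 100 = 1964 s ≈ 32.7 minutes.

33 minutes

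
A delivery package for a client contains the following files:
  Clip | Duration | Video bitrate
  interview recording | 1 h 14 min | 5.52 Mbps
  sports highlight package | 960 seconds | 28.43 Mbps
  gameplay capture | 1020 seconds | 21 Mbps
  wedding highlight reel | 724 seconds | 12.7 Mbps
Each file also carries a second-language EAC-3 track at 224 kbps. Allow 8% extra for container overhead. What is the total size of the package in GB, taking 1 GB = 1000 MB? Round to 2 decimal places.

11.34 GB

Audio: 224 kbps = 0.224 Mbps.
interview recording: 5.744 Mbps × 4440 s × 1.08 = 27543.6 Mb
sports highlight package: 28.654 Mbps × 960 s × 1.08 = 29708.5 Mb
gameplay capture: 21.224 Mbps × 1020 s × 1.08 = 23380.4 Mb
wedding highlight reel: 12.924 Mbps × 724 s × 1.08 = 10105.5 Mb
Total: 90738.0 Mb = 11342.2 MB.
= 11.34 GB.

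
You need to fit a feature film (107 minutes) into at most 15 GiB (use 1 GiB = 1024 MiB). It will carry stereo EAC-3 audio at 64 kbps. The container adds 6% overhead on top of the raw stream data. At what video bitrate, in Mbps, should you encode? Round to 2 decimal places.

18.87 Mbps

Budget: 15 GiB = 128849.0 Mb.
Stream payload after overhead: 128849.0 / 1.06 = 121555.7 Mb.
107 min = 6420 s
Total bitrate budget: 121555.7 Mb / 6420 s = 18.934 Mbps.
Audio: 64 kbps = 0.064 Mbps.
Video: 18.934 − 0.064 = 18.870 Mbps.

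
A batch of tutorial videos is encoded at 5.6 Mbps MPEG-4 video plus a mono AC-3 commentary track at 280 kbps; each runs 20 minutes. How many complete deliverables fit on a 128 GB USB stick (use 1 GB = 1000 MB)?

145

20 min = 1200 s
Audio: 280 kbps = 0.280 Mbps.
Total bitrate: 5.880 Mbps.
Per item: 5.880 Mbps × 1200 s = 7,056 Mb = 882.0 MB.
Capacity: 128 GB = 1,024,000 Mb; 145.12 items → 145 complete.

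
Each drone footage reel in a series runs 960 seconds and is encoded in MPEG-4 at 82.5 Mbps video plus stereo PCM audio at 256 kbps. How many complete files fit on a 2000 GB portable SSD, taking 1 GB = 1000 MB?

201

Audio: 256 kbps = 0.256 Mbps.
Total bitrate: 82.756 Mbps.
Per item: 82.756 Mbps × 960 s = 79,446 Mb = 9,931 MB.
Capacity: 2000 GB = 16,000,000 Mb; 201.40 items → 201 complete.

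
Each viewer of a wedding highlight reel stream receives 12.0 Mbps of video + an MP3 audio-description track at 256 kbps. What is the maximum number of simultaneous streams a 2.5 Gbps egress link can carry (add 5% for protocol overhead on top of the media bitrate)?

Audio: 256 kbps = 0.256 Mbps.
Per-viewer media rate: 12.256 Mbps.
On the wire with 5% overhead: 12.869 Mbps.
2.5 Gbps = 2,500 Mbps; 2,500 / 12.869 = 194.27 → 194 viewers.

194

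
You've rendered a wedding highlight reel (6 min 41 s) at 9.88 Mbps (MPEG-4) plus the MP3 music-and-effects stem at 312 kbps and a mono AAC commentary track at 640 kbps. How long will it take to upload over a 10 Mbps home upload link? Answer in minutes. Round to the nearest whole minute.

7 minutes

6 min 41 s = 401 s
Audio total: 312 + 640 = 952 kbps = 0.952 Mbps.
Total bitrate: 10.832 Mbps.
File: 10.832 Mbps × 401 s = 4343.6 Mb.
At 10 Mbps: 4343.6 / 10 = 434.4 s ≈ 7.24 minutes.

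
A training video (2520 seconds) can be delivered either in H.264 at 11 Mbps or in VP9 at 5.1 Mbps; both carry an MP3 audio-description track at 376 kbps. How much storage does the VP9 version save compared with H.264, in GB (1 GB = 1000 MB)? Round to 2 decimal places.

1.86 GB

Audio: 376 kbps = 0.376 Mbps.
H.264: 11.376 Mbps × 2520 s = 28667.5 Mb = 3.583 GB.
VP9: 5.476 Mbps × 2520 s = 13799.5 Mb = 1.725 GB.
Saving: 3.583 − 1.725 = 1.859 GB.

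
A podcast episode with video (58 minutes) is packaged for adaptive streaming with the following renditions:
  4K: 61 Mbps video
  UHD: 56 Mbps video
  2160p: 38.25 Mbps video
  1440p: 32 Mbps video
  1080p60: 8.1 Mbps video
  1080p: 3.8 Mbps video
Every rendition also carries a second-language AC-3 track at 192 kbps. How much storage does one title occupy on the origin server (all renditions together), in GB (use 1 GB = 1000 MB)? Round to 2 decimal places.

58 min = 3480 s
Audio: 192 kbps = 0.192 Mbps.
Sum of rendition bitrates: (61+0.192) + (56+0.192) + (38.25+0.192) + (32+0.192) + (8.1+0.192) + (3.8+0.192) = 200.302 Mbps.
× 3480 s = 697,051 Mb = 87,131 MB = 87.13 GB.

87.13 GB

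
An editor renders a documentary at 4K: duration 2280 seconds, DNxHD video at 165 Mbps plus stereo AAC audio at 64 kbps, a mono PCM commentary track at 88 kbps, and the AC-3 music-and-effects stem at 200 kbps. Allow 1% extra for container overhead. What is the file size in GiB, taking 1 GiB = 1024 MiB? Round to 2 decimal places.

44.33 GiB

Audio total: 64 + 88 + 200 = 352 kbps = 0.352 Mbps.
Total bitrate: 165 + 0.352 = 165.352 Mbps.
Stream data: 165.352 Mbps × 2280 s = 377002.6 Mb.
With 1% container overhead: ×1.01.
380,773 Mb = 47,596,573,200 bytes ÷ 1,073,741,824 = 44.33 GiB.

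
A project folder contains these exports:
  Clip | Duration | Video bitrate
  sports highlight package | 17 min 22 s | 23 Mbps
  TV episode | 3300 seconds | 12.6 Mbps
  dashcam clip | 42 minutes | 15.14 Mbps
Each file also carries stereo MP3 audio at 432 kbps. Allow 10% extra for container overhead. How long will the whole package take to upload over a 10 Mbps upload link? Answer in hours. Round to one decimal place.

Audio: 432 kbps = 0.432 Mbps.
sports highlight package: 23.432 Mbps × 1042 s × 1.10 = 26857.8 Mb
TV episode: 13.032 Mbps × 3300 s × 1.10 = 47306.2 Mb
dashcam clip: 15.572 Mbps × 2520 s × 1.10 = 43165.6 Mb
Total: 117329.5 Mb = 14666.2 MB.
At 10 Mbps: 117329.5 / 10 = 11733 s ≈ 3.26 hours.

3.3 hours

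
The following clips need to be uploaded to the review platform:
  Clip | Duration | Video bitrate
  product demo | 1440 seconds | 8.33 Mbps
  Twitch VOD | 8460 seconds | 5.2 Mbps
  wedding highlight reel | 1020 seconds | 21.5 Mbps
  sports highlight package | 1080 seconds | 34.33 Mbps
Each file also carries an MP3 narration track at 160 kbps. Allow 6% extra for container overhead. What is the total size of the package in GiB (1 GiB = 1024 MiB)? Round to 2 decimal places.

Audio: 160 kbps = 0.160 Mbps.
product demo: 8.490 Mbps × 1440 s × 1.06 = 12959.1 Mb
Twitch VOD: 5.360 Mbps × 8460 s × 1.06 = 48066.3 Mb
wedding highlight reel: 21.660 Mbps × 1020 s × 1.06 = 23418.8 Mb
sports highlight package: 34.490 Mbps × 1080 s × 1.06 = 39484.2 Mb
Total: 123928.4 Mb = 15491.1 MB.
= 14.43 GiB.

14.43 GiB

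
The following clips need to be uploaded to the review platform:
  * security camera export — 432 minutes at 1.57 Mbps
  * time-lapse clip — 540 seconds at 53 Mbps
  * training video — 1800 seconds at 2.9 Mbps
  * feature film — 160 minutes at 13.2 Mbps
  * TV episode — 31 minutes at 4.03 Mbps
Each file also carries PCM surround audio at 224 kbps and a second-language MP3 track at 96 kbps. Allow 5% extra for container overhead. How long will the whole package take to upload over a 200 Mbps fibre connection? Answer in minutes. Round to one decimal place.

19.4 minutes

Audio total: 224 + 96 = 320 kbps = 0.320 Mbps.
security camera export: 1.890 Mbps × 25920 s × 1.05 = 51438.2 Mb
time-lapse clip: 53.320 Mbps × 540 s × 1.05 = 30232.4 Mb
training video: 3.220 Mbps × 1800 s × 1.05 = 6085.8 Mb
feature film: 13.520 Mbps × 9600 s × 1.05 = 136281.6 Mb
TV episode: 4.350 Mbps × 1860 s × 1.05 = 8495.5 Mb
Total: 232533.6 Mb = 29066.7 MB.
At 200 Mbps: 232533.6 / 200 = 1163 s ≈ 19.4 minutes.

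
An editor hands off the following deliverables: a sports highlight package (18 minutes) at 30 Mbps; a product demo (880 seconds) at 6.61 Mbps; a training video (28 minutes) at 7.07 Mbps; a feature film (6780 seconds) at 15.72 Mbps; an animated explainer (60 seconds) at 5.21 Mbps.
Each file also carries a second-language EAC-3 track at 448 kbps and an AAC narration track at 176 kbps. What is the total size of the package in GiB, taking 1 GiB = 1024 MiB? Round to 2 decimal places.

19.04 GiB

Audio total: 448 + 176 = 624 kbps = 0.624 Mbps.
sports highlight package: 30.624 Mbps × 1080 s = 33073.9 Mb
product demo: 7.234 Mbps × 880 s = 6365.9 Mb
training video: 7.694 Mbps × 1680 s = 12925.9 Mb
feature film: 16.344 Mbps × 6780 s = 110812.3 Mb
animated explainer: 5.834 Mbps × 60 s = 350.0 Mb
Total: 163528.1 Mb = 20441.0 MB.
= 19.04 GiB.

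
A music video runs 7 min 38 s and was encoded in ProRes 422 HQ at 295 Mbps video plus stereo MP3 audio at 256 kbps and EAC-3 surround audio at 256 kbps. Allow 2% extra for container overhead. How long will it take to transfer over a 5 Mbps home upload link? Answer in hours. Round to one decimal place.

7.7 hours

7 min 38 s = 458 s
Audio total: 256 + 256 = 512 kbps = 0.512 Mbps.
Total bitrate: 295.512 Mbps.
File: 295.512 Mbps × 458 s = 135344.5 Mb.
With 2% container overhead: ×1.02. → 138051.4 Mb.
At 5 Mbps: 138051.4 / 5 = 27610.3 s ≈ 7.67 hours.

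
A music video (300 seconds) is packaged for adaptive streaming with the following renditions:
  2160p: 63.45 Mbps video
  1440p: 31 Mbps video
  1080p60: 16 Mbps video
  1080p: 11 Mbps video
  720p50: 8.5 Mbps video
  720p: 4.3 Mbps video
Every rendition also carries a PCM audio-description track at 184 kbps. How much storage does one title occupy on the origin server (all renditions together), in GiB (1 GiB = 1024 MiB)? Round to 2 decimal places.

4.73 GiB

Audio: 184 kbps = 0.184 Mbps.
Sum of rendition bitrates: (63.45+0.184) + (31+0.184) + (16+0.184) + (11+0.184) + (8.5+0.184) + (4.3+0.184) = 135.354 Mbps.
× 300 s = 40,606 Mb = 5,076 MB = 4.727 GiB.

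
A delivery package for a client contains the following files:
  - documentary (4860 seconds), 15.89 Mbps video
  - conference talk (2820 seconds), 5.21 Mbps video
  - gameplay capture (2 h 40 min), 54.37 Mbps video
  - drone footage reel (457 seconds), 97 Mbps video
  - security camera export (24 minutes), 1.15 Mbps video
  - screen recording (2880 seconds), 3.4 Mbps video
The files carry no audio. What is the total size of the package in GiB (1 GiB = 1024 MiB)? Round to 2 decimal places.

77.96 GiB

documentary: 15.890 Mbps × 4860 s = 77225.4 Mb
conference talk: 5.210 Mbps × 2820 s = 14692.2 Mb
gameplay capture: 54.370 Mbps × 9600 s = 521952.0 Mb
drone footage reel: 97.000 Mbps × 457 s = 44329.0 Mb
security camera export: 1.150 Mbps × 1440 s = 1656.0 Mb
screen recording: 3.400 Mbps × 2880 s = 9792.0 Mb
Total: 669646.6 Mb = 83705.8 MB.
= 77.96 GiB.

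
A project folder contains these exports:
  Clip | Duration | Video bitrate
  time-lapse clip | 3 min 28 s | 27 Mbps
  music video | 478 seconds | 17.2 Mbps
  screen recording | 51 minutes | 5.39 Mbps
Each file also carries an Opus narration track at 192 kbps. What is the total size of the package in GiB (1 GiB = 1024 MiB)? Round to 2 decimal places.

Audio: 192 kbps = 0.192 Mbps.
time-lapse clip: 27.192 Mbps × 208 s = 5655.9 Mb
music video: 17.392 Mbps × 478 s = 8313.4 Mb
screen recording: 5.582 Mbps × 3060 s = 17080.9 Mb
Total: 31050.2 Mb = 3881.3 MB.
= 3.615 GiB.

3.61 GiB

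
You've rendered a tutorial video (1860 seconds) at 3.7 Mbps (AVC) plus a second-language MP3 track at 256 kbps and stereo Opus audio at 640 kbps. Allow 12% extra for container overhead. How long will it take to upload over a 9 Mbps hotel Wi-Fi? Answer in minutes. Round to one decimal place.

17.7 minutes

Audio total: 256 + 640 = 896 kbps = 0.896 Mbps.
Total bitrate: 4.596 Mbps.
File: 4.596 Mbps × 1860 s = 8548.6 Mb.
With 12% container overhead: ×1.12. → 9574.4 Mb.
At 9 Mbps: 9574.4 / 9 = 1063.8 s ≈ 17.7 minutes.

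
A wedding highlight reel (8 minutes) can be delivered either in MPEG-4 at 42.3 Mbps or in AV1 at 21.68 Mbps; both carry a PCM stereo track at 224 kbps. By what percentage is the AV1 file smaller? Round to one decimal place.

8 min = 480 s
Audio: 224 kbps = 0.224 Mbps.
MPEG-4: 42.524 Mbps × 480 s = 20411.5 Mb = 2.551 GB.
AV1: 21.904 Mbps × 480 s = 10513.9 Mb = 1.314 GB.
Reduction: (1 − 1.314/2.551) × 100 = 48.49%.

48.5%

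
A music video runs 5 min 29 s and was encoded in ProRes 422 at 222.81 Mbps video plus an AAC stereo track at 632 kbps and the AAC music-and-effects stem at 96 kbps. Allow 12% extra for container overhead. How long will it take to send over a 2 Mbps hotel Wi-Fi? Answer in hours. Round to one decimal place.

5 min 29 s = 329 s
Audio total: 632 + 96 = 728 kbps = 0.728 Mbps.
Total bitrate: 223.538 Mbps.
File: 223.538 Mbps × 329 s = 73544.0 Mb.
With 12% container overhead: ×1.12. → 82369.3 Mb.
At 2 Mbps: 82369.3 / 2 = 41184.6 s ≈ 11.4 hours.

11.4 hours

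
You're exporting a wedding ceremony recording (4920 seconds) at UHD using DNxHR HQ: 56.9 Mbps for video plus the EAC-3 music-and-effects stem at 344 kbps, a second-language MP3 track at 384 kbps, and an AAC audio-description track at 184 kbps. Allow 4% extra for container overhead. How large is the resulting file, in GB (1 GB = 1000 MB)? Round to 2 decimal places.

Audio total: 344 + 384 + 184 = 912 kbps = 0.912 Mbps.
Total bitrate: 56.9 + 0.912 = 57.812 Mbps.
Stream data: 57.812 Mbps × 4920 s = 284435.0 Mb.
With 4% container overhead: ×1.04.
295,812 Mb ÷ 8 = 36,977 MB → 36.98 GB.

36.98 GB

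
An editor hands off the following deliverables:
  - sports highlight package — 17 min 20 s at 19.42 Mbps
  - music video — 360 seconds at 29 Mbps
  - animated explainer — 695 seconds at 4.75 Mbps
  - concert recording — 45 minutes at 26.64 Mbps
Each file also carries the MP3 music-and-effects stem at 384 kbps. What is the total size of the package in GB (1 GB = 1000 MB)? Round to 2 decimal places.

13.46 GB

Audio: 384 kbps = 0.384 Mbps.
sports highlight package: 19.804 Mbps × 1040 s = 20596.2 Mb
music video: 29.384 Mbps × 360 s = 10578.2 Mb
animated explainer: 5.134 Mbps × 695 s = 3568.1 Mb
concert recording: 27.024 Mbps × 2700 s = 72964.8 Mb
Total: 107707.3 Mb = 13463.4 MB.
= 13.46 GB.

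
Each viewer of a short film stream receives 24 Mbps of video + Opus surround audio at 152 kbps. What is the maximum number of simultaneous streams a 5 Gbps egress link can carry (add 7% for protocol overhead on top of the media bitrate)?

Audio: 152 kbps = 0.152 Mbps.
Per-viewer media rate: 24.152 Mbps.
On the wire with 7% overhead: 25.843 Mbps.
5 Gbps = 5,000 Mbps; 5,000 / 25.843 = 193.48 → 193 viewers.

193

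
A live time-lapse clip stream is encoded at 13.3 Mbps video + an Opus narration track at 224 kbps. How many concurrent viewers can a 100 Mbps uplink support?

7

Audio: 224 kbps = 0.224 Mbps.
Per-viewer media rate: 13.524 Mbps.
100 Mbps = 100.0 Mbps; 100.0 / 13.524 = 7.39 → 7 viewers.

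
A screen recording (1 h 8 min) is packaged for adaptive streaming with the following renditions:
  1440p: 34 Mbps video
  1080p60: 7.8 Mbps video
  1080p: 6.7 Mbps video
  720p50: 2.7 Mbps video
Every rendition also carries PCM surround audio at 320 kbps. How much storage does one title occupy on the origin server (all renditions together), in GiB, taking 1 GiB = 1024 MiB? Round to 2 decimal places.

1 h 8 min = 68 min = 4080 s
Audio: 320 kbps = 0.320 Mbps.
Sum of rendition bitrates: (34+0.320) + (7.8+0.320) + (6.7+0.320) + (2.7+0.320) = 52.480 Mbps.
× 4080 s = 214,118 Mb = 26,765 MB = 24.93 GiB.

24.93 GiB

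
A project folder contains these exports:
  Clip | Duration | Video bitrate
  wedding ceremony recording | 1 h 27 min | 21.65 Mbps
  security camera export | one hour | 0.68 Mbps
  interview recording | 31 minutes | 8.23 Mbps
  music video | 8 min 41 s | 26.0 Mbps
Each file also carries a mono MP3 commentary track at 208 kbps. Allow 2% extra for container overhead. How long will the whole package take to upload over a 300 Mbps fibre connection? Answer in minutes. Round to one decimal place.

Audio: 208 kbps = 0.208 Mbps.
wedding ceremony recording: 21.858 Mbps × 5220 s × 1.02 = 116380.7 Mb
security camera export: 0.888 Mbps × 3600 s × 1.02 = 3260.7 Mb
interview recording: 8.438 Mbps × 1860 s × 1.02 = 16008.6 Mb
music video: 26.208 Mbps × 521 s × 1.02 = 13927.5 Mb
Total: 149577.5 Mb = 18697.2 MB.
At 300 Mbps: 149577.5 / 300 = 499 s ≈ 8.31 minutes.

8.3 minutes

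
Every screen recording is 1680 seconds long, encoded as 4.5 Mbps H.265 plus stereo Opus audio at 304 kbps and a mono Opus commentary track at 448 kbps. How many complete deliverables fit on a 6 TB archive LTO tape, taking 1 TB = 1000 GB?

5440

Audio total: 304 + 448 = 752 kbps = 0.752 Mbps.
Total bitrate: 5.252 Mbps.
Per item: 5.252 Mbps × 1680 s = 8,823 Mb = 1,103 MB.
Capacity: 6 TB = 48,000,000 Mb; 5440.10 items → 5440 complete.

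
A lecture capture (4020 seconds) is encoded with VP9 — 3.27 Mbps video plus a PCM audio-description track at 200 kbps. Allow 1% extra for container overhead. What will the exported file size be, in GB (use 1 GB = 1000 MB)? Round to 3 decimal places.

1.761 GB

Audio: 200 kbps = 0.200 Mbps.
Total bitrate: 3.27 + 0.200 = 3.470 Mbps.
Stream data: 3.470 Mbps × 4020 s = 13949.4 Mb.
With 1% container overhead: ×1.01.
14,089 Mb ÷ 8 = 1,761 MB → 1.761 GB.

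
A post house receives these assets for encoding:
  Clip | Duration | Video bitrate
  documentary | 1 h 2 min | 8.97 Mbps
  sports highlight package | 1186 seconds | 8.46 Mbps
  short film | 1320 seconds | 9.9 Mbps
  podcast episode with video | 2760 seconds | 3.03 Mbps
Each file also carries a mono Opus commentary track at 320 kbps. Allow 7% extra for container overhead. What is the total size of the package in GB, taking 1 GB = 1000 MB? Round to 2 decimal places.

Audio: 320 kbps = 0.320 Mbps.
documentary: 9.290 Mbps × 3720 s × 1.07 = 36977.9 Mb
sports highlight package: 8.780 Mbps × 1186 s × 1.07 = 11142.0 Mb
short film: 10.220 Mbps × 1320 s × 1.07 = 14434.7 Mb
podcast episode with video: 3.350 Mbps × 2760 s × 1.07 = 9893.2 Mb
Total: 72447.9 Mb = 9056.0 MB.
= 9.056 GB.

9.06 GB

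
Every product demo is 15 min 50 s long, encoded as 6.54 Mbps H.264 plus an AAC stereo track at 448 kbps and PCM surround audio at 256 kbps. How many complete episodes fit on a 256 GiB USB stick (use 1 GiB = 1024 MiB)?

15 min 50 s = 950 s
Audio total: 448 + 256 = 704 kbps = 0.704 Mbps.
Total bitrate: 7.244 Mbps.
Per item: 7.244 Mbps × 950 s = 6,882 Mb = 860.2 MB.
Capacity: 256 GiB = 2,199,023 Mb; 319.54 items → 319 complete.

319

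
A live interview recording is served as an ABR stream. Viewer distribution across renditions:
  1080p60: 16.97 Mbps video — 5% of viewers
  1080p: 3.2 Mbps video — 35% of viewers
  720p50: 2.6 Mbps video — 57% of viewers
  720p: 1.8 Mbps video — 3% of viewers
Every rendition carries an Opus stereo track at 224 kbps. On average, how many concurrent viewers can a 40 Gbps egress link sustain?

10728

Audio: 224 kbps = 0.224 Mbps.
Average per-viewer bitrate: 0.05×17.194 + 0.35×3.424 + 0.57×2.824 + 0.03×2.024 = 3.728 Mbps.
40 Gbps = 40,000 Mbps; 40,000 / 3.728 = 10728.17 → 10728.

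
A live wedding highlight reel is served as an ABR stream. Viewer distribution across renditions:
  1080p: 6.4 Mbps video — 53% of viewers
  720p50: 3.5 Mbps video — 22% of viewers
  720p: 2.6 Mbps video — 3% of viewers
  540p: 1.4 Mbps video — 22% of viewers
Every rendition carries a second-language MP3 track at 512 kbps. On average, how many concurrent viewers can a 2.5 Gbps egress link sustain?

494

Audio: 512 kbps = 0.512 Mbps.
Average per-viewer bitrate: 0.53×6.912 + 0.22×4.012 + 0.03×3.112 + 0.22×1.912 = 5.060 Mbps.
2.5 Gbps = 2,500 Mbps; 2,500 / 5.060 = 494.07 → 494.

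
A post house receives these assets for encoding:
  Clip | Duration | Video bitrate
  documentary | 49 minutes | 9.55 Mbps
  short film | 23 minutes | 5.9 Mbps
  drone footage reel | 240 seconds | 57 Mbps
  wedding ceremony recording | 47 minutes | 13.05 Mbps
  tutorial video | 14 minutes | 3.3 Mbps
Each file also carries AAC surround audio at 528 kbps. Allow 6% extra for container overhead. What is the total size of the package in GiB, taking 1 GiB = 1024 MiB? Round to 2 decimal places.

Audio: 528 kbps = 0.528 Mbps.
documentary: 10.078 Mbps × 2940 s × 1.06 = 31407.1 Mb
short film: 6.428 Mbps × 1380 s × 1.06 = 9402.9 Mb
drone footage reel: 57.528 Mbps × 240 s × 1.06 = 14635.1 Mb
wedding ceremony recording: 13.578 Mbps × 2820 s × 1.06 = 40587.4 Mb
tutorial video: 3.828 Mbps × 840 s × 1.06 = 3408.5 Mb
Total: 99440.9 Mb = 12430.1 MB.
= 11.58 GiB.

11.58 GiB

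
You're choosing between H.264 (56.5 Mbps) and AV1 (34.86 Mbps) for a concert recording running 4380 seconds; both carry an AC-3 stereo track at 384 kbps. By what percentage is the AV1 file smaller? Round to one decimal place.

38.0%

Audio: 384 kbps = 0.384 Mbps.
H.264: 56.884 Mbps × 4380 s = 249151.9 Mb = 29.005 GiB.
AV1: 35.244 Mbps × 4380 s = 154368.7 Mb = 17.971 GiB.
Reduction: (1 − 17.971/29.005) × 100 = 38.04%.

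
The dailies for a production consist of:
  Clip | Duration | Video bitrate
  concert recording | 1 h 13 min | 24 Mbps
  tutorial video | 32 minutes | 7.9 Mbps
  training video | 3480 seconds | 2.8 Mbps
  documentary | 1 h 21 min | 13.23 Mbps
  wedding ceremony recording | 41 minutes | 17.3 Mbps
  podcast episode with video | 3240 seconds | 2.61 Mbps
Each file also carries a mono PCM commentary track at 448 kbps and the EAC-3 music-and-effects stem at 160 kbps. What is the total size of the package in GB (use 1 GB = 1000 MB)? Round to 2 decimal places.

Audio total: 448 + 160 = 608 kbps = 0.608 Mbps.
concert recording: 24.608 Mbps × 4380 s = 107783.0 Mb
tutorial video: 8.508 Mbps × 1920 s = 16335.4 Mb
training video: 3.408 Mbps × 3480 s = 11859.8 Mb
documentary: 13.838 Mbps × 4860 s = 67252.7 Mb
wedding ceremony recording: 17.908 Mbps × 2460 s = 44053.7 Mb
podcast episode with video: 3.218 Mbps × 3240 s = 10426.3 Mb
Total: 257710.9 Mb = 32213.9 MB.
= 32.21 GB.

32.21 GB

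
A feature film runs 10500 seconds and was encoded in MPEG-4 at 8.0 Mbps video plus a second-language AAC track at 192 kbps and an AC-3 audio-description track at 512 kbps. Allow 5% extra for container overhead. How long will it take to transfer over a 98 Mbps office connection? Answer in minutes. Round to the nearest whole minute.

16 minutes

Audio total: 192 + 512 = 704 kbps = 0.704 Mbps.
Total bitrate: 8.704 Mbps.
File: 8.704 Mbps × 10500 s = 91392.0 Mb.
With 5% container overhead: ×1.05. → 95961.6 Mb.
At 98 Mbps: 95961.6 / 98 = 979.2 s ≈ 16.3 minutes.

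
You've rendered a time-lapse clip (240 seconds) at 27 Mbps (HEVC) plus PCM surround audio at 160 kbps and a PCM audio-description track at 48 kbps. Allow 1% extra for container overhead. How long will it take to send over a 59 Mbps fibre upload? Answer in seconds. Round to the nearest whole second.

112 seconds

Audio total: 160 + 48 = 208 kbps = 0.208 Mbps.
Total bitrate: 27.208 Mbps.
File: 27.208 Mbps × 240 s = 6529.9 Mb.
With 1% container overhead: ×1.01. → 6595.2 Mb.
At 59 Mbps: 6595.2 / 59 = 111.8 s ≈ 112 seconds.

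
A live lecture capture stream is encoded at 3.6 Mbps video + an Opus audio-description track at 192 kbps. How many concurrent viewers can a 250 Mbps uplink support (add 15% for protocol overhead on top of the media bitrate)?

57

Audio: 192 kbps = 0.192 Mbps.
Per-viewer media rate: 3.792 Mbps.
On the wire with 15% overhead: 4.361 Mbps.
250 Mbps = 250.0 Mbps; 250.0 / 4.361 = 57.33 → 57 viewers.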